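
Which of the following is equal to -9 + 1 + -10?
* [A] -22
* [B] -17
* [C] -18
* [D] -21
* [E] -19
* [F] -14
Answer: C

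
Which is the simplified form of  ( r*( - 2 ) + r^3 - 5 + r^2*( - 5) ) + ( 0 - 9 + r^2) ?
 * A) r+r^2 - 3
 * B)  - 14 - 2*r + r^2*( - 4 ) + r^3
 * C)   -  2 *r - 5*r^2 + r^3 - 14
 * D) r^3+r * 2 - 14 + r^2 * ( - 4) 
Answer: B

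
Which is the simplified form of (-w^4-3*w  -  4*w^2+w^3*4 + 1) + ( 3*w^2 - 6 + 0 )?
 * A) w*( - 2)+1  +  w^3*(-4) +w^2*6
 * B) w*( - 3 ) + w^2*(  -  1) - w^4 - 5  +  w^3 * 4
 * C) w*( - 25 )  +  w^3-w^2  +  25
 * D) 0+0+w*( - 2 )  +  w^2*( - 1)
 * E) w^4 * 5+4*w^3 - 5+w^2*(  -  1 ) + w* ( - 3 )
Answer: B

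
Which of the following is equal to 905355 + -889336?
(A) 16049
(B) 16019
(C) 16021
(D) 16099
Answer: B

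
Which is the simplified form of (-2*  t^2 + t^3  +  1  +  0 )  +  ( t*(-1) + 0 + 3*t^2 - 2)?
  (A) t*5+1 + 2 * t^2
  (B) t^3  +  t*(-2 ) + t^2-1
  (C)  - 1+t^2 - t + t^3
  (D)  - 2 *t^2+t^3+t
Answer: C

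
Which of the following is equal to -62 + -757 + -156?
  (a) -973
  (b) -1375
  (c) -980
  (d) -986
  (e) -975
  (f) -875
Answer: e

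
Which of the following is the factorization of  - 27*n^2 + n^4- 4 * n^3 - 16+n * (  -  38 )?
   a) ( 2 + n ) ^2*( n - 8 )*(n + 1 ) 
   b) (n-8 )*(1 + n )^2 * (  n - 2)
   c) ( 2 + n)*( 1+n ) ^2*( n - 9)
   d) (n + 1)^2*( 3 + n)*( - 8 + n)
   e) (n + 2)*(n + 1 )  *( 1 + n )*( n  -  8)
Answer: e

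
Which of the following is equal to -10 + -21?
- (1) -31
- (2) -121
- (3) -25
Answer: 1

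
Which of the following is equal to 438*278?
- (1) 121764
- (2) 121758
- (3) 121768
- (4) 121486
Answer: 1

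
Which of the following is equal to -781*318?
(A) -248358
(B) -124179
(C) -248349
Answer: A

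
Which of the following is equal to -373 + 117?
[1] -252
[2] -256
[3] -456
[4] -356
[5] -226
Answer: 2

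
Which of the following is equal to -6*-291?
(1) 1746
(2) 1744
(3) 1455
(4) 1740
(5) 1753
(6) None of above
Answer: 1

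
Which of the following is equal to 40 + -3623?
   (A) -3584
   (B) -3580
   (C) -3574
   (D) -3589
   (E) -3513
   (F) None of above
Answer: F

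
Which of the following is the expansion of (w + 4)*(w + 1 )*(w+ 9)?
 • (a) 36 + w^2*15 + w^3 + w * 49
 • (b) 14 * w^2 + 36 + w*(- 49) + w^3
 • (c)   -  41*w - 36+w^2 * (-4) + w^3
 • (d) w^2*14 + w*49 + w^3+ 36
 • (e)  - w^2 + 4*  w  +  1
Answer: d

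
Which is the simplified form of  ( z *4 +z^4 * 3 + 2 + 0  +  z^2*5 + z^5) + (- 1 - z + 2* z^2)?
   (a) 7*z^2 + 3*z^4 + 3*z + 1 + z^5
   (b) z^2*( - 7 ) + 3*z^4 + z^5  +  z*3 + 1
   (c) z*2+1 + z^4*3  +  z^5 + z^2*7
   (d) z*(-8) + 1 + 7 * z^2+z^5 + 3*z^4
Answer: a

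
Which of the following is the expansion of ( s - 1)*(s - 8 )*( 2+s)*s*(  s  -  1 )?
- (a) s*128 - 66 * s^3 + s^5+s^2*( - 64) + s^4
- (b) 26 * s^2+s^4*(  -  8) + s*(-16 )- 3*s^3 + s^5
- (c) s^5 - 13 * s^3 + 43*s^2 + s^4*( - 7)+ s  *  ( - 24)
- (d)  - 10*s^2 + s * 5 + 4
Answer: b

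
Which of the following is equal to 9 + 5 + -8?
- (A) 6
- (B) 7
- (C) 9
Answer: A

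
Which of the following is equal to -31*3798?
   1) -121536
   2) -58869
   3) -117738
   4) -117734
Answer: 3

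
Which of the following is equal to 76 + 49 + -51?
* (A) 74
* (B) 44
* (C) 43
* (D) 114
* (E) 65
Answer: A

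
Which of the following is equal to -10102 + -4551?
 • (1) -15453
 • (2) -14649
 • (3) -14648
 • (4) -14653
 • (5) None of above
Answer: 4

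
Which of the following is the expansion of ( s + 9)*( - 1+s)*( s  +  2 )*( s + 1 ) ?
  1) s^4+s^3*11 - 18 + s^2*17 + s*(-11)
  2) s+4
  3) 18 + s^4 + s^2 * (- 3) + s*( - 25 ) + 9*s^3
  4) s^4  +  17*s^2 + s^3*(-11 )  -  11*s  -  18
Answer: 1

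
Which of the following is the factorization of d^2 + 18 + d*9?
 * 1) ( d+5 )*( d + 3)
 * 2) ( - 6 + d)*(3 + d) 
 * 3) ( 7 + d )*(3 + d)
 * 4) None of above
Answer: 4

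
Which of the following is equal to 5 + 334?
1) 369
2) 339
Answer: 2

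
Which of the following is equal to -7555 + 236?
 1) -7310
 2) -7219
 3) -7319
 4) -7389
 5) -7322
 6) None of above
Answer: 3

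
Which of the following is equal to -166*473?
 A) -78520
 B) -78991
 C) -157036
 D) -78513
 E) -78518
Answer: E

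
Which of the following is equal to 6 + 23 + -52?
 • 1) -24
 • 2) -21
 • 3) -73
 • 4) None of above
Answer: 4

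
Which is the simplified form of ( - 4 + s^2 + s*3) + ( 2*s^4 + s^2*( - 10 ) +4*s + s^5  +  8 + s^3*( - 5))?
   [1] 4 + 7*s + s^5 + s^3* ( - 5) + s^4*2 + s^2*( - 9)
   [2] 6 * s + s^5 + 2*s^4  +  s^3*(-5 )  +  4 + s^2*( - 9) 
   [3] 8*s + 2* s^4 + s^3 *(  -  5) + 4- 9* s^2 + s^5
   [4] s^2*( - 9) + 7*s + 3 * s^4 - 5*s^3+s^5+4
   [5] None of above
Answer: 1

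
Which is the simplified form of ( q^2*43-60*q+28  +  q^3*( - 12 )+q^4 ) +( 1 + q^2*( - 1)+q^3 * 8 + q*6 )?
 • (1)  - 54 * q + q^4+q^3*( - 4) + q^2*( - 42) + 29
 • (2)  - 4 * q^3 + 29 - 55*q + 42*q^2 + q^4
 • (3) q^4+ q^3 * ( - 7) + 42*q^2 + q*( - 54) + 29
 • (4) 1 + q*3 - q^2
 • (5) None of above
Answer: 5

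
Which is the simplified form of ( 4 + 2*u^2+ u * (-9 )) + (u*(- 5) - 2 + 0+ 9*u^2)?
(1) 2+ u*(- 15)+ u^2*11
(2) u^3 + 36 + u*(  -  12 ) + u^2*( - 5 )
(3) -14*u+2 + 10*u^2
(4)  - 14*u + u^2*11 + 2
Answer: 4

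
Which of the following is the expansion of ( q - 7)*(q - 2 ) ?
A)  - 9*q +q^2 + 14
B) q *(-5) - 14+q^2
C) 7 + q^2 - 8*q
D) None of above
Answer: A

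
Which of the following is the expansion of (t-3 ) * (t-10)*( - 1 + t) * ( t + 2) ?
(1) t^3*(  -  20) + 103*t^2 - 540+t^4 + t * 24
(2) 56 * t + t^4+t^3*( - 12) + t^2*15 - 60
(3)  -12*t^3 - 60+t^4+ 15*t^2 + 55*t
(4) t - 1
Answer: 2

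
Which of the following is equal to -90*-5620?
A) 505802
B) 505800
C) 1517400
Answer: B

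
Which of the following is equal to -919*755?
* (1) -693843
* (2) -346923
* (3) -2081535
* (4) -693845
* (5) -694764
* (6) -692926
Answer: 4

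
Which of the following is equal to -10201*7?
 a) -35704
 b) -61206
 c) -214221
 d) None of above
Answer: d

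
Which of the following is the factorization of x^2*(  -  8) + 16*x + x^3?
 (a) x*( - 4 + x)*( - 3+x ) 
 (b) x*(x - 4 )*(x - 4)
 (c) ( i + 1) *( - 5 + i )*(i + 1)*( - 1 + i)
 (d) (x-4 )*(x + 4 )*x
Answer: b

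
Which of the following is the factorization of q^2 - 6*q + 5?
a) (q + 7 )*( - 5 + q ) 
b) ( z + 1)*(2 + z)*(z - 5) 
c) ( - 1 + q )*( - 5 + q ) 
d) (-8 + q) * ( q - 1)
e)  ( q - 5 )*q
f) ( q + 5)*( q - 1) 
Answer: c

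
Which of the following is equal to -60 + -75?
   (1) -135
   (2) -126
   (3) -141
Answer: 1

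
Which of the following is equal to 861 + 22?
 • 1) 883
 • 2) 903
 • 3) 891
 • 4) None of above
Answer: 1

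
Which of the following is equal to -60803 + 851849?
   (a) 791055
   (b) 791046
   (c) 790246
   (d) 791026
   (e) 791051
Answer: b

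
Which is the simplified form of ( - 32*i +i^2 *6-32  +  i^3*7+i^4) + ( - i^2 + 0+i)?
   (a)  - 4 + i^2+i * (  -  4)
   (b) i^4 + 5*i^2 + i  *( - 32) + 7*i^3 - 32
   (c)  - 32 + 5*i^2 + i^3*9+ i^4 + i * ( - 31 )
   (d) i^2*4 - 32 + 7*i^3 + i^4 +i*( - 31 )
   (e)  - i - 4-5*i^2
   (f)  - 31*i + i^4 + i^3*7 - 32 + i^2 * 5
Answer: f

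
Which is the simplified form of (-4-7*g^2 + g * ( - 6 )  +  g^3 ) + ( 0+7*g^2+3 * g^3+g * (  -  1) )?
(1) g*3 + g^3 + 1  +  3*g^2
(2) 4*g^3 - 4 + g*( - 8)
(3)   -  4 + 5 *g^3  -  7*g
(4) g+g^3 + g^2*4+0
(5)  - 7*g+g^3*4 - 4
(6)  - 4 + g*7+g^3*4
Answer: 5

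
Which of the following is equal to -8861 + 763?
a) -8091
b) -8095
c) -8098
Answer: c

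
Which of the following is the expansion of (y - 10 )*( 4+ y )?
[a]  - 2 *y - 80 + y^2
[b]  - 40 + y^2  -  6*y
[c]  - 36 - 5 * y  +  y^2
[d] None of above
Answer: b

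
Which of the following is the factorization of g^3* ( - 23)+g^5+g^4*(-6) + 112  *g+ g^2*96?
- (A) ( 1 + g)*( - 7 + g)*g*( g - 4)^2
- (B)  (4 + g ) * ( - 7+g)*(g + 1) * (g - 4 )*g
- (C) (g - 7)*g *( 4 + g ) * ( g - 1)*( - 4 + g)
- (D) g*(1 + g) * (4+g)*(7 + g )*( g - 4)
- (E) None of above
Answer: B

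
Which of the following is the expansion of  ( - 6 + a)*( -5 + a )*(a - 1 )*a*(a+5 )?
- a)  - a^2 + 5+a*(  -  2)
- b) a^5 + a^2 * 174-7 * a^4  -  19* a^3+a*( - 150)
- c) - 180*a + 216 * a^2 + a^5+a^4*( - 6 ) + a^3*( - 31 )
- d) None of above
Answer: d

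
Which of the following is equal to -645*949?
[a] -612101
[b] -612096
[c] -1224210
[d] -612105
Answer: d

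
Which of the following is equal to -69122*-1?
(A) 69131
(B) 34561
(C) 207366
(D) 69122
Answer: D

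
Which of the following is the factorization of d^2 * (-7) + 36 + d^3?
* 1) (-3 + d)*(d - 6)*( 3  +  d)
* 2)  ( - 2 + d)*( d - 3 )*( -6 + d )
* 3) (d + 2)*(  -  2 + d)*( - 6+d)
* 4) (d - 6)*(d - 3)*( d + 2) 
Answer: 4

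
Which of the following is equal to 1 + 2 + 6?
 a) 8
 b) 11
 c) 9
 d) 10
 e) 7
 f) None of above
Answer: c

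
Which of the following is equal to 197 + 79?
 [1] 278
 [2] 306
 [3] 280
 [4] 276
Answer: 4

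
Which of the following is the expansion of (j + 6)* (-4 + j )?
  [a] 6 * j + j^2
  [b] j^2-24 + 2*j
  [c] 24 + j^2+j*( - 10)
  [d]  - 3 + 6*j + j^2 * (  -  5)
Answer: b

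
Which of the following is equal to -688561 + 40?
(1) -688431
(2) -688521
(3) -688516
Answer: 2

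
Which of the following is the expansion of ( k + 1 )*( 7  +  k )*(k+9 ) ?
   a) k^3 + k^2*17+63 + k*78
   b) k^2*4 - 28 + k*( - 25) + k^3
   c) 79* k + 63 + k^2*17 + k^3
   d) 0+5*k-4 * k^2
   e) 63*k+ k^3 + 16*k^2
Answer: c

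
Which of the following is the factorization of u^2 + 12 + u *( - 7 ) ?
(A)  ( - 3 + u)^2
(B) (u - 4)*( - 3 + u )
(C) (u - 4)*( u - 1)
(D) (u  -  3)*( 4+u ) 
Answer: B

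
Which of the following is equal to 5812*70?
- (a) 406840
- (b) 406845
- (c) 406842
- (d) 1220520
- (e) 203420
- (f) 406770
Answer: a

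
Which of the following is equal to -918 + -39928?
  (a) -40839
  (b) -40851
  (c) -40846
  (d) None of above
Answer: c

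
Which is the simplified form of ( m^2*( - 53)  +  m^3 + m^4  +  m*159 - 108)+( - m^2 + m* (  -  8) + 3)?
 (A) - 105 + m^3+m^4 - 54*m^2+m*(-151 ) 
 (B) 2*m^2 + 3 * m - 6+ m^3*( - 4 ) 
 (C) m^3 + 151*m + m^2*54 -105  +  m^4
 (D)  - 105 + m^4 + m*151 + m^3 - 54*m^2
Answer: D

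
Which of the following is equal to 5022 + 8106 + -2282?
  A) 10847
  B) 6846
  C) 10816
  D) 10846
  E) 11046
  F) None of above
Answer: D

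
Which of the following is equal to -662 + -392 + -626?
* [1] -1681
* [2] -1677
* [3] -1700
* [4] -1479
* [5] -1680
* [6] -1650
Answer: 5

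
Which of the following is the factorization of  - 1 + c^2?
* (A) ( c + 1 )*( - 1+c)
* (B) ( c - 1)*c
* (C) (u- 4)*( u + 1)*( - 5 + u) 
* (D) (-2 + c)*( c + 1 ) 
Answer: A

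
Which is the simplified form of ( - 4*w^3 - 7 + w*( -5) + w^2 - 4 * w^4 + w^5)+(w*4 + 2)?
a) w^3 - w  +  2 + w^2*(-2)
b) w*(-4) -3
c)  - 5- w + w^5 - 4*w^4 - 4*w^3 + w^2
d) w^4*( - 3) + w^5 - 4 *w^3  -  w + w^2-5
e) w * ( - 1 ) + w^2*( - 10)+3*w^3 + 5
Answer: c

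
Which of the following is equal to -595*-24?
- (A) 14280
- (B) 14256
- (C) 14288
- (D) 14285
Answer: A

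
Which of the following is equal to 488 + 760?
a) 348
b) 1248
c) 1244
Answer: b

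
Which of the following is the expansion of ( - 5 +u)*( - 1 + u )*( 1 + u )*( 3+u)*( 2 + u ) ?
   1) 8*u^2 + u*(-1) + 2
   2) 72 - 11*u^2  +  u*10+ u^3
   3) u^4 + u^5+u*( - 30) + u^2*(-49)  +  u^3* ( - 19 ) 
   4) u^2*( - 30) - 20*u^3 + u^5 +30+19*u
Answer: 4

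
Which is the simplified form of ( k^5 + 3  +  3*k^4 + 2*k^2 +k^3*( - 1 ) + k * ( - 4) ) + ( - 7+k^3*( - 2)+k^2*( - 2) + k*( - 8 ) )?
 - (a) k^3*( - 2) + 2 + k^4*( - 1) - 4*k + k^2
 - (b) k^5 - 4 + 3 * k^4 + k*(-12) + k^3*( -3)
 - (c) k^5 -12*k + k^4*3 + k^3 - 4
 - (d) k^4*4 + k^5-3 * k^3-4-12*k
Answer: b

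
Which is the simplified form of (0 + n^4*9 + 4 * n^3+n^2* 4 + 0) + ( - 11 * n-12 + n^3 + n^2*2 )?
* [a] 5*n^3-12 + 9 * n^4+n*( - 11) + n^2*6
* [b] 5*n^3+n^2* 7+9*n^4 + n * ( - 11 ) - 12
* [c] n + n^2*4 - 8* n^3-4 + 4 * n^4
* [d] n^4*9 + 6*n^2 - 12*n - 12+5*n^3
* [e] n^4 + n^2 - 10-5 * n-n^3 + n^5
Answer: a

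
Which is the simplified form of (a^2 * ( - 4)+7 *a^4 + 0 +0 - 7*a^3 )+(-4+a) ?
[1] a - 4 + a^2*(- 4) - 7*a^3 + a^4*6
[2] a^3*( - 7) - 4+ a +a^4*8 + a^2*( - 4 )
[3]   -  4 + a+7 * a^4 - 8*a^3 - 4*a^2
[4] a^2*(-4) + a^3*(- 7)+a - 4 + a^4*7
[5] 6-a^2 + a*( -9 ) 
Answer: 4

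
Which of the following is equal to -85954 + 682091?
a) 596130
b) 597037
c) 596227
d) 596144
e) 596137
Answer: e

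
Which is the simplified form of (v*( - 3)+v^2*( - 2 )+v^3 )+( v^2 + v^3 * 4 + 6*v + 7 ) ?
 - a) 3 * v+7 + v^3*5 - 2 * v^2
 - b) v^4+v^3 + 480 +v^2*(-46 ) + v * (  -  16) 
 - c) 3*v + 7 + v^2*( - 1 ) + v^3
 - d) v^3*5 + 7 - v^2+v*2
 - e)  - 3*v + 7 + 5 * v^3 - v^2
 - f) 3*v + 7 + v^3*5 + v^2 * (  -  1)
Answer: f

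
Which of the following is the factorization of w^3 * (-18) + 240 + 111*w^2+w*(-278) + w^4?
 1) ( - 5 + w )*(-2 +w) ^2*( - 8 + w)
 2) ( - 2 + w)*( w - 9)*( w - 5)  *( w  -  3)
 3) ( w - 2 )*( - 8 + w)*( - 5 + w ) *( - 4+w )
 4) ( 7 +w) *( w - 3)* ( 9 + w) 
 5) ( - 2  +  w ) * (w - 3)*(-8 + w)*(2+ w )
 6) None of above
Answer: 6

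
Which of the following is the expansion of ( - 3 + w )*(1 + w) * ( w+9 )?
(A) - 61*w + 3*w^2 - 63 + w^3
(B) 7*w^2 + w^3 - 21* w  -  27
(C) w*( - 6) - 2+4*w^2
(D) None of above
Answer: B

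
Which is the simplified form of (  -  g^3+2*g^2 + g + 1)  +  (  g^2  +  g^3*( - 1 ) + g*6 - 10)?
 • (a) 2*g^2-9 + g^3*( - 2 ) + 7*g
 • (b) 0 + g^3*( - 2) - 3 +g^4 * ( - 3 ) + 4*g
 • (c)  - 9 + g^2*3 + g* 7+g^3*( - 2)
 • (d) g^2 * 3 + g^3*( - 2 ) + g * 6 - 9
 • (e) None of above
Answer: c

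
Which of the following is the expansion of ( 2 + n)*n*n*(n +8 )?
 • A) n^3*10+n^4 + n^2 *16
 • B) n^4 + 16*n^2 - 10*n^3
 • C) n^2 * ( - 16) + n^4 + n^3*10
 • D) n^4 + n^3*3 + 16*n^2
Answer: A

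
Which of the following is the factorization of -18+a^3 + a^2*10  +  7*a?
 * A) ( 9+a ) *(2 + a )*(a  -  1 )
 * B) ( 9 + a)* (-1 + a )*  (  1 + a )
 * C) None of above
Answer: A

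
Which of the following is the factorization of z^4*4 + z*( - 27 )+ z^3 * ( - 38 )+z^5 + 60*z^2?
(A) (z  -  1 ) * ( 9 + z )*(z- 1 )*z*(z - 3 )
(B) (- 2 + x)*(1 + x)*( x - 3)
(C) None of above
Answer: A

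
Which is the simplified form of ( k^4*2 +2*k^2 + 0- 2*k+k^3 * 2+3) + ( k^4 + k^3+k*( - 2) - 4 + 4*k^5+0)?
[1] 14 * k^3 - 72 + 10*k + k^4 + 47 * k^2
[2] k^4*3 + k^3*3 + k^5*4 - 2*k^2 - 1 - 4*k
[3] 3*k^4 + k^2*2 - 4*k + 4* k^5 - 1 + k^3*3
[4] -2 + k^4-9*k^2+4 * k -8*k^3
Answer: 3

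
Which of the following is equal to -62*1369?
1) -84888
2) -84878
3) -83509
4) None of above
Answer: 2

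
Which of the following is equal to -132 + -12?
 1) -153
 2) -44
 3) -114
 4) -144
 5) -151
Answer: 4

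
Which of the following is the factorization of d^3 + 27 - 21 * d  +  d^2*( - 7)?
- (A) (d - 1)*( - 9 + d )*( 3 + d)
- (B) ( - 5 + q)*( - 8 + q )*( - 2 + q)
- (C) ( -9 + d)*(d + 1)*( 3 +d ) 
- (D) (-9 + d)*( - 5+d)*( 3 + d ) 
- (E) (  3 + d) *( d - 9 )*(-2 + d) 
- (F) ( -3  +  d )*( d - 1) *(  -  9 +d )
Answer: A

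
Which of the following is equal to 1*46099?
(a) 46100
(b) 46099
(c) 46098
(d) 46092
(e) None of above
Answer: b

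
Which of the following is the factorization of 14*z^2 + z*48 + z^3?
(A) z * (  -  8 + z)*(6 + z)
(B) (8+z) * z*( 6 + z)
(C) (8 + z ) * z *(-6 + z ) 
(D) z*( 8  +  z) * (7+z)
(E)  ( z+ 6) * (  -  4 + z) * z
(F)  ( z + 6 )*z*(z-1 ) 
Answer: B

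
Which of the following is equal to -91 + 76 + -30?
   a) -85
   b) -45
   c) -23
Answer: b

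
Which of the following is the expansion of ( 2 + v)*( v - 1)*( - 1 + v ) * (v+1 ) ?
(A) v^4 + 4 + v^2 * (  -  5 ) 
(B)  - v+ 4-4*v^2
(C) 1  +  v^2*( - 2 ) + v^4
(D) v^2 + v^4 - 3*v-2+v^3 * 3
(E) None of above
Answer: E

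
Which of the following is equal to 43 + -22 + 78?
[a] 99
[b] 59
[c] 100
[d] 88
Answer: a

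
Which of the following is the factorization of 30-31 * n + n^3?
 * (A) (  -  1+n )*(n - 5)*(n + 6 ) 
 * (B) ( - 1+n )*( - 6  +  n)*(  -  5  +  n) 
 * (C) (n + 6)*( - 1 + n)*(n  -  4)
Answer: A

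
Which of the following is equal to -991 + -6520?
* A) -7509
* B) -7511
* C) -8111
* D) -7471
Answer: B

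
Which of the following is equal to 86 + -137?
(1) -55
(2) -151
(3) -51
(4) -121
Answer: 3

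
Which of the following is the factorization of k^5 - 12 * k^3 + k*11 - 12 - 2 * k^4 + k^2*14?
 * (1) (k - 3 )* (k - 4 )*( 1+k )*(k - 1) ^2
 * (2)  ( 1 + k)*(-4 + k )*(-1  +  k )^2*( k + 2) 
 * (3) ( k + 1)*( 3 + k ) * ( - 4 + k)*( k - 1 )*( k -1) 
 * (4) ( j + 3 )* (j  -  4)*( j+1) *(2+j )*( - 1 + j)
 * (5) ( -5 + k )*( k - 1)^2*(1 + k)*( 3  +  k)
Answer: 3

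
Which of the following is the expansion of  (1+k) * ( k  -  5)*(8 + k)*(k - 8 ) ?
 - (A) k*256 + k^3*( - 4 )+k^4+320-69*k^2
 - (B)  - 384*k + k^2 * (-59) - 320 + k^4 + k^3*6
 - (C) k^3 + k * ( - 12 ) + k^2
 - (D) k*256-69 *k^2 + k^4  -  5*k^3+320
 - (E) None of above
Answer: A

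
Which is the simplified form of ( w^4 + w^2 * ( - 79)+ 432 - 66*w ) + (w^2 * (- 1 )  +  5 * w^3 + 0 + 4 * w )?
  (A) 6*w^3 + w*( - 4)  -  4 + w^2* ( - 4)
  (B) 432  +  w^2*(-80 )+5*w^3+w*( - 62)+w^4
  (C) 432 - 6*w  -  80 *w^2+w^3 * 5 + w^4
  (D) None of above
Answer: B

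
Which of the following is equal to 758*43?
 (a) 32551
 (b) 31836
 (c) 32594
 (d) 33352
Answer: c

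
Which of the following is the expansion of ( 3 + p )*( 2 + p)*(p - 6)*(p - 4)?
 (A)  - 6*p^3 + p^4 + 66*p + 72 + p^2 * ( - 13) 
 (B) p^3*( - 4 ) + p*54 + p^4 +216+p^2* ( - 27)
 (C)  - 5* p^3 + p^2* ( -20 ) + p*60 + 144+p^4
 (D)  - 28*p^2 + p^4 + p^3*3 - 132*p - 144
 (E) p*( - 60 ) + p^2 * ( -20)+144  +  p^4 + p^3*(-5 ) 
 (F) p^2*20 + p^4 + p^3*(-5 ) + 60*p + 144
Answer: C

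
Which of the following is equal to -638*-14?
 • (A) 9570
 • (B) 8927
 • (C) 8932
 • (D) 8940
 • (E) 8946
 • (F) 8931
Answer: C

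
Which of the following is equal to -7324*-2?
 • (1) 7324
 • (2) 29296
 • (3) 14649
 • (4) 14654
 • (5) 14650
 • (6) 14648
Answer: 6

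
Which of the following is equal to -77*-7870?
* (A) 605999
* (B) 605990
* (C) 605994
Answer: B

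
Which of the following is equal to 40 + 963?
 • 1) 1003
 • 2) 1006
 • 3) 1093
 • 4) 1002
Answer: 1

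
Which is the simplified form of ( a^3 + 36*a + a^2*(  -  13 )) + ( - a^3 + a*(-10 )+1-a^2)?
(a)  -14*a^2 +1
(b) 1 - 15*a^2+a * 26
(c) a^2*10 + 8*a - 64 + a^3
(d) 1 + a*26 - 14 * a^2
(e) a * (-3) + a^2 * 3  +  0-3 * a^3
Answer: d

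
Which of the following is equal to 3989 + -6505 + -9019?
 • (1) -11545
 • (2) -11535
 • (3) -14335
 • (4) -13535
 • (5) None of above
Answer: 2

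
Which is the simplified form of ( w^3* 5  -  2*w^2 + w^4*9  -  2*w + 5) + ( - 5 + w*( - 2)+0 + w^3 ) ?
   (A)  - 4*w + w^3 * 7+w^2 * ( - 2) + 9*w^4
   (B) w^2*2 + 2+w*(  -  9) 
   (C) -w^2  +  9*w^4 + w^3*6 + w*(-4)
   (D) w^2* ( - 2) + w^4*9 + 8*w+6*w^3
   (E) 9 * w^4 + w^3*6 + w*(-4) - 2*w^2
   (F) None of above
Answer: E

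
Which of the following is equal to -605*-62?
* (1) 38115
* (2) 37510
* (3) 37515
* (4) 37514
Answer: 2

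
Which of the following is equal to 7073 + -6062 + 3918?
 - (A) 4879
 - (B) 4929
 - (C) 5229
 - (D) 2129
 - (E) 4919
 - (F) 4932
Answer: B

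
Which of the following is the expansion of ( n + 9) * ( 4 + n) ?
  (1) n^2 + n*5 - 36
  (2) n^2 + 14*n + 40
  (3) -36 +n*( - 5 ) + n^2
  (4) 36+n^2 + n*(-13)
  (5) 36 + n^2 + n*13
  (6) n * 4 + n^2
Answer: 5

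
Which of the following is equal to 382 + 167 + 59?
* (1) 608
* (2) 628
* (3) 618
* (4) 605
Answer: 1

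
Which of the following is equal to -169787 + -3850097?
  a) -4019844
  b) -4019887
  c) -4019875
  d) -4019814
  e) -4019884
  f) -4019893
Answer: e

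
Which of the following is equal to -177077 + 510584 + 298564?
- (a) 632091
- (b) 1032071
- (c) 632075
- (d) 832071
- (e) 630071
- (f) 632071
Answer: f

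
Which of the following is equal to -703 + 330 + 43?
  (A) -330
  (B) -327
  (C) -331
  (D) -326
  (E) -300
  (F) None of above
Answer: A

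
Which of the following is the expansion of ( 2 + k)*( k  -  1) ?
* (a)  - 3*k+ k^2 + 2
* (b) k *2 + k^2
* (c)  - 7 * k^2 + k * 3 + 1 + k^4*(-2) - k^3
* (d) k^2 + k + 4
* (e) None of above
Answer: e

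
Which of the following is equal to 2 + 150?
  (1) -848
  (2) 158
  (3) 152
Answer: 3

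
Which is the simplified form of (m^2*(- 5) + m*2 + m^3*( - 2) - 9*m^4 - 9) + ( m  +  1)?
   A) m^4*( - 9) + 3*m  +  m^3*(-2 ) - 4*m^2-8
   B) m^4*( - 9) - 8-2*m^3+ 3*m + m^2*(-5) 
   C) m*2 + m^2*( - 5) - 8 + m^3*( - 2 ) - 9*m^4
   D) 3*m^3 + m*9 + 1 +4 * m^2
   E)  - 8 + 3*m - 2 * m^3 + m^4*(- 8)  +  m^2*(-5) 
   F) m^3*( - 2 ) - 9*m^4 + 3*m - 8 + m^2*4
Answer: B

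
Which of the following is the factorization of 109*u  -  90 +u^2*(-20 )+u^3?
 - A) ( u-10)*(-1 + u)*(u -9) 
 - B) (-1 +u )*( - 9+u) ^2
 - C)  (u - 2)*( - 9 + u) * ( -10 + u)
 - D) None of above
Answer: A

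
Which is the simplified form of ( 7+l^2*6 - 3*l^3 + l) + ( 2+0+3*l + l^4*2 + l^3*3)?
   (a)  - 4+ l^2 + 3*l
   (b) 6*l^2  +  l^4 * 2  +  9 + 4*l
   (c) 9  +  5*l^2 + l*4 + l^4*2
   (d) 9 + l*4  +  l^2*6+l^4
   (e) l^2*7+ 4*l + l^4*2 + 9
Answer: b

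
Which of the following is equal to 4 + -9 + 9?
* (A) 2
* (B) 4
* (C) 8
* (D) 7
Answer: B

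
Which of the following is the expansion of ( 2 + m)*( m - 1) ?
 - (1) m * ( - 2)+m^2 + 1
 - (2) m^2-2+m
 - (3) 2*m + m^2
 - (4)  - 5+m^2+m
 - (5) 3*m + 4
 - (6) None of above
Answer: 2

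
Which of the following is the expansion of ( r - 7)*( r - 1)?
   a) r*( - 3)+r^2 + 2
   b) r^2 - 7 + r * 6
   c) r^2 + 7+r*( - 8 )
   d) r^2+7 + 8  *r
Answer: c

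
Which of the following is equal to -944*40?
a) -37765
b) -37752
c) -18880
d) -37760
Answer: d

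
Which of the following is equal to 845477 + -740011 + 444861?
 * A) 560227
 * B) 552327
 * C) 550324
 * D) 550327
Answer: D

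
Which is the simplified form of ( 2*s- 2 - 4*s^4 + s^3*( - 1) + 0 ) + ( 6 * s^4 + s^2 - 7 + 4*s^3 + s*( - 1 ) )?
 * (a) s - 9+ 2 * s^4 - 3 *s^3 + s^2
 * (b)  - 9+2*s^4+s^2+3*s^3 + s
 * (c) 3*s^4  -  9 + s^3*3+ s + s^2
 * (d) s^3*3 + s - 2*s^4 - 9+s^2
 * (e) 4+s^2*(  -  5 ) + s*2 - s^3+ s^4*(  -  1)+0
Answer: b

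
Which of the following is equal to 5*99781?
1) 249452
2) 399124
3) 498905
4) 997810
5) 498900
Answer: 3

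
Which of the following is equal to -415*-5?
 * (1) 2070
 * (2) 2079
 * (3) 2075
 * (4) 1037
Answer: 3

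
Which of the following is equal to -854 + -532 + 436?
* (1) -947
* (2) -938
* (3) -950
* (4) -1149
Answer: 3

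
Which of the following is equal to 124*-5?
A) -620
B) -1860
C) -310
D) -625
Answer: A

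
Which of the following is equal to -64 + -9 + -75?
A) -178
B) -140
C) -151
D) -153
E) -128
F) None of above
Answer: F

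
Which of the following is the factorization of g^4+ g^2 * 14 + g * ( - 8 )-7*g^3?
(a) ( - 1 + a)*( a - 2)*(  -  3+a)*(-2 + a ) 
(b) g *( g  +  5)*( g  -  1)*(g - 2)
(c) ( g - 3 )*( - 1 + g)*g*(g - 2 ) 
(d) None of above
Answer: d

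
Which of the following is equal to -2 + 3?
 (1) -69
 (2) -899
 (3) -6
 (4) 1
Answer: 4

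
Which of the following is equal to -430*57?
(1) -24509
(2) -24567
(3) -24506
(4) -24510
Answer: 4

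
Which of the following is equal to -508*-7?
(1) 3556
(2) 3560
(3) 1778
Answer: 1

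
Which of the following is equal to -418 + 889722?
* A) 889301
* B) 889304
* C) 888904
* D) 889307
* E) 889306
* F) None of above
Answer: B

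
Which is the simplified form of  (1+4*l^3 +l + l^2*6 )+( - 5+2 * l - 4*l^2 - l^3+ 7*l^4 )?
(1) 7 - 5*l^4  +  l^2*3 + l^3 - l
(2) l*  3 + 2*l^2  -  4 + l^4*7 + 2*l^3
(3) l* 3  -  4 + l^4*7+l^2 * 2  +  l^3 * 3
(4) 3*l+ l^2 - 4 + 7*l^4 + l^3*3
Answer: 3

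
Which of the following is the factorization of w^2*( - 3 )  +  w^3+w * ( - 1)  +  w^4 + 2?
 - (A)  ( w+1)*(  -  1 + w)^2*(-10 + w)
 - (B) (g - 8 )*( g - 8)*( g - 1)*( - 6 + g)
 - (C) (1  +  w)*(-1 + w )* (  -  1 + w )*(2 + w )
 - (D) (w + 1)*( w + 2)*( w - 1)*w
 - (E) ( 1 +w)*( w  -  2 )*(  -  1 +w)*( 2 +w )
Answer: C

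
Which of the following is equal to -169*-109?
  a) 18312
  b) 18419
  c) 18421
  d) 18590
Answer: c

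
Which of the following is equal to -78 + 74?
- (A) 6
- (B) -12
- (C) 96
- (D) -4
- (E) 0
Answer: D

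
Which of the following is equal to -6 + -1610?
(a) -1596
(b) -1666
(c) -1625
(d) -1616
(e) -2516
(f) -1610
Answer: d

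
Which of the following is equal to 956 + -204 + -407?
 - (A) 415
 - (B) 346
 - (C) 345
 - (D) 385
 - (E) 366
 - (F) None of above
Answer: C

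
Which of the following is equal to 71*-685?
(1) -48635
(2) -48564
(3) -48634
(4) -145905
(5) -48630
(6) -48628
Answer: 1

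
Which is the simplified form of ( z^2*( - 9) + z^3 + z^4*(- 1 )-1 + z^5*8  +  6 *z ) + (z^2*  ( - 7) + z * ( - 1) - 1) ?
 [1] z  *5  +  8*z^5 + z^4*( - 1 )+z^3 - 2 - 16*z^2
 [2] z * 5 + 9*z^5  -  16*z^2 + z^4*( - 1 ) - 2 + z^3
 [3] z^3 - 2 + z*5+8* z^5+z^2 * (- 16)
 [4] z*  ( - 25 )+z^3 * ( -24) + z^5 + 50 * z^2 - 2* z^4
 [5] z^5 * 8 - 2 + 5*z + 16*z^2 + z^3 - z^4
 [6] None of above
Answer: 1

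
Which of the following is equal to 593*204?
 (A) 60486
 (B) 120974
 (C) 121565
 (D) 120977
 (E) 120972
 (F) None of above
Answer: E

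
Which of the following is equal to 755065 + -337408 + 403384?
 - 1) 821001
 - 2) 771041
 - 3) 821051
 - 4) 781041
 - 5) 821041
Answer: 5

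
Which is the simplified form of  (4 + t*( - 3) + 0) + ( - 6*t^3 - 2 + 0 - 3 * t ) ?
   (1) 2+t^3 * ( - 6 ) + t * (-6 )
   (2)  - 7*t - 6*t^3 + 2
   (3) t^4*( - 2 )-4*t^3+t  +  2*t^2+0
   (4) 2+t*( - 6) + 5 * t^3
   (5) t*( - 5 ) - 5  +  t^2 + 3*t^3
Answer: 1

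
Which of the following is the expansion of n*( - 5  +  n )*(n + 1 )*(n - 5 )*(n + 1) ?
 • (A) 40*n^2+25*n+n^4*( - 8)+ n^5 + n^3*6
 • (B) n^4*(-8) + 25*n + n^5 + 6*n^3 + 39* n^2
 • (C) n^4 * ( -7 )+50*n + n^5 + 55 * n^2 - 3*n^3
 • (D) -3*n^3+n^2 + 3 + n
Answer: A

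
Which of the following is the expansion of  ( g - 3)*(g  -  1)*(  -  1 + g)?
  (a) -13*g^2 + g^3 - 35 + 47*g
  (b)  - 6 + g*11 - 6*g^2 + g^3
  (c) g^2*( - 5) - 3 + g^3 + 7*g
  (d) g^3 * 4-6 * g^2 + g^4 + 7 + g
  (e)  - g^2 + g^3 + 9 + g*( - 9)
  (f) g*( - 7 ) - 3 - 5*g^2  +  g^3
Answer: c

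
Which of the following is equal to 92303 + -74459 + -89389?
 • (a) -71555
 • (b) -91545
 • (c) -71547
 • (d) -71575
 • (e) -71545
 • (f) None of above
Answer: e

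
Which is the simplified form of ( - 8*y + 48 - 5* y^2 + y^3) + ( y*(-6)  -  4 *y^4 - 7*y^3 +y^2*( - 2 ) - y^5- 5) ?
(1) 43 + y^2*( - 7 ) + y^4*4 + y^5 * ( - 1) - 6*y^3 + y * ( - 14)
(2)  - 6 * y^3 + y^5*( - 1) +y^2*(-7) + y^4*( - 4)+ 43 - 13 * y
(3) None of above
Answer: 3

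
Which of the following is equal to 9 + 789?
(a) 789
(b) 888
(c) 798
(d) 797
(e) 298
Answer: c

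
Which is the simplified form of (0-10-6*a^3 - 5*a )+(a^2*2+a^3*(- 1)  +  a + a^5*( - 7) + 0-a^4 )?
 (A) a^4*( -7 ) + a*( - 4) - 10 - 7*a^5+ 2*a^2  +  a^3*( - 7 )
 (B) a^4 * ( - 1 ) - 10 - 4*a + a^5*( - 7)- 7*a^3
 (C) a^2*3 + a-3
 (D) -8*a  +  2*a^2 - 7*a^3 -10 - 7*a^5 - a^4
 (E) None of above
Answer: E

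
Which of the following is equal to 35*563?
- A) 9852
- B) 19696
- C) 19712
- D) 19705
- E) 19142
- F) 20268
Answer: D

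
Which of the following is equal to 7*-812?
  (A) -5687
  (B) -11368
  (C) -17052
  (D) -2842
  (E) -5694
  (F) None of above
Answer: F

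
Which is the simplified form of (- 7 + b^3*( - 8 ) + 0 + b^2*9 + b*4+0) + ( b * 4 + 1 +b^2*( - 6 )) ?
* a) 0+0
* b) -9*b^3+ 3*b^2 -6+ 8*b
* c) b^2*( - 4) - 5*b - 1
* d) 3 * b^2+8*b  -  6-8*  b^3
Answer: d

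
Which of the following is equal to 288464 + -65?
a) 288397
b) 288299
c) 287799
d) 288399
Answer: d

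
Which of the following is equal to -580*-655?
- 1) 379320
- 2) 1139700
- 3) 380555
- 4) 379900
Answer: 4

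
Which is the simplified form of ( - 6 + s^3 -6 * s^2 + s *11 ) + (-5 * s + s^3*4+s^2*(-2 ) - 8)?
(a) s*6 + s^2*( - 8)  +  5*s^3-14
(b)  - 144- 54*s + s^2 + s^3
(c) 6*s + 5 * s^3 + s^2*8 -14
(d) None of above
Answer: a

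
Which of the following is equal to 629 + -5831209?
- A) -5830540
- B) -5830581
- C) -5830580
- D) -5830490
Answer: C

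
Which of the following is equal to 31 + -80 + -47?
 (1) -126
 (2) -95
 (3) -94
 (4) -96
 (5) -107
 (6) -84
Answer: 4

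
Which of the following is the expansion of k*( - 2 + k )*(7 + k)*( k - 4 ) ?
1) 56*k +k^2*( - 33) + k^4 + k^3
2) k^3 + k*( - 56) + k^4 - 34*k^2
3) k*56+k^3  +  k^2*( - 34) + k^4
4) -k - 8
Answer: 3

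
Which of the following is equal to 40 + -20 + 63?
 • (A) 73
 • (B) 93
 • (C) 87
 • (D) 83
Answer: D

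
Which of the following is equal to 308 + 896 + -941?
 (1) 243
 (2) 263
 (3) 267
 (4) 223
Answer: 2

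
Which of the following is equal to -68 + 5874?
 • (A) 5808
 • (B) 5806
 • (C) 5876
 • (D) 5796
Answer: B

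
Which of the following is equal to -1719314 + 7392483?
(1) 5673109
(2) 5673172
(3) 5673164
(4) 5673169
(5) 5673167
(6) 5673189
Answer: 4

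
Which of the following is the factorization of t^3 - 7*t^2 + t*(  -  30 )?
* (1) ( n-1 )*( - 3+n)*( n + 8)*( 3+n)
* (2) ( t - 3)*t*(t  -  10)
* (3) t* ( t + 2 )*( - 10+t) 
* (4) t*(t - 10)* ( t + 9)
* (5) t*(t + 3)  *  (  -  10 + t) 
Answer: 5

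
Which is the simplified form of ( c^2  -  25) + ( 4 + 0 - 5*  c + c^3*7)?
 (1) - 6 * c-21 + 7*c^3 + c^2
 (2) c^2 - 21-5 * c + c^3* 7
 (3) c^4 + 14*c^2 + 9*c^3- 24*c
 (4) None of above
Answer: 2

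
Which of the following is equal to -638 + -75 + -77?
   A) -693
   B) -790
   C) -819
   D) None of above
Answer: B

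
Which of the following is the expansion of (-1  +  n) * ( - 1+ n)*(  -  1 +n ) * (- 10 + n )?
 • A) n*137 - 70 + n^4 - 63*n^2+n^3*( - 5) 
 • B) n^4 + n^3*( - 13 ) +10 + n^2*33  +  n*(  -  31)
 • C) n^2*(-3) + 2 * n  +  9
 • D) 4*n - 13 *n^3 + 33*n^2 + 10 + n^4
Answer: B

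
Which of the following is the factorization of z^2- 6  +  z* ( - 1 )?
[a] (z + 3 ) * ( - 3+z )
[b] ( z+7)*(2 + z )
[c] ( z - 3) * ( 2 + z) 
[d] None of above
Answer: c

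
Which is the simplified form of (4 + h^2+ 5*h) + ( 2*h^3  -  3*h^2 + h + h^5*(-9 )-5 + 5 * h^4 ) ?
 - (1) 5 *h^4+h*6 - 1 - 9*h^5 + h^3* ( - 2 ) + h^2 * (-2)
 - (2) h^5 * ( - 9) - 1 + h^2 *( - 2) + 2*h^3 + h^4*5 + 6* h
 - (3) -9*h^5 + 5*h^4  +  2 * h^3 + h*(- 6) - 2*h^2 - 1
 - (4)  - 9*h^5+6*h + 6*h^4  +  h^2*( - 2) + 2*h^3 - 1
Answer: 2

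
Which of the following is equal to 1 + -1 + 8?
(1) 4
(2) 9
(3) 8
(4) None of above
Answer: 3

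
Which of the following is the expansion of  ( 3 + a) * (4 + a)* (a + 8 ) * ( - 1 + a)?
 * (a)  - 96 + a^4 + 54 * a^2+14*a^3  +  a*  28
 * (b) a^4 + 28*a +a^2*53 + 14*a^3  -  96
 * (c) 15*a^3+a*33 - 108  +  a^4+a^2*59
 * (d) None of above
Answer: b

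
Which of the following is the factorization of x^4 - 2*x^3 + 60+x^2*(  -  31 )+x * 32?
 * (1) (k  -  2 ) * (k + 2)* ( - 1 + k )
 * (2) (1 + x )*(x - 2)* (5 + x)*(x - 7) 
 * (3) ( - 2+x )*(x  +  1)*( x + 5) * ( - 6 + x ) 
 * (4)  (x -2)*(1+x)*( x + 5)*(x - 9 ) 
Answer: 3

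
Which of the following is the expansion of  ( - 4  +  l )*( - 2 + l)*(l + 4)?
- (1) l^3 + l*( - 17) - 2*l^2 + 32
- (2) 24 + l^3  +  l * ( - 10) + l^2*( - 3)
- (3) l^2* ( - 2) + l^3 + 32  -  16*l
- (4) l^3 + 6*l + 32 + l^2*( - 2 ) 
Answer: 3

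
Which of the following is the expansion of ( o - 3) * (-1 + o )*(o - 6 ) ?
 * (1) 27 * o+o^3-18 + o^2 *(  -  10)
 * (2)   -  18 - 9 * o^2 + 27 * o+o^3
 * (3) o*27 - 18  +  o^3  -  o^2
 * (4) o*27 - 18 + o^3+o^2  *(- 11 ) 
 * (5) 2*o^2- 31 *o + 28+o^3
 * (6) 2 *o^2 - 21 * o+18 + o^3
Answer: 1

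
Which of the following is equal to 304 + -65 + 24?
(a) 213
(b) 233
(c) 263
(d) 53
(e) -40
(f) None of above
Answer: c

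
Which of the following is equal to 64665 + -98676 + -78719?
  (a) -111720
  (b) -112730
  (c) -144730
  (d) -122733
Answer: b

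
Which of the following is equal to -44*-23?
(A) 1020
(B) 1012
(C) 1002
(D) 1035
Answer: B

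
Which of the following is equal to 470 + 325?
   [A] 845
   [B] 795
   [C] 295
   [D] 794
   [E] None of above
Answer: B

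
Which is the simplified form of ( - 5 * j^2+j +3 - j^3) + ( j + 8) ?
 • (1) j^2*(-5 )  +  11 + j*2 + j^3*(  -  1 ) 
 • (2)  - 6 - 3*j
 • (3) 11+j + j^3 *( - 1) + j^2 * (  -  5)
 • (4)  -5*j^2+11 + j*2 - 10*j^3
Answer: 1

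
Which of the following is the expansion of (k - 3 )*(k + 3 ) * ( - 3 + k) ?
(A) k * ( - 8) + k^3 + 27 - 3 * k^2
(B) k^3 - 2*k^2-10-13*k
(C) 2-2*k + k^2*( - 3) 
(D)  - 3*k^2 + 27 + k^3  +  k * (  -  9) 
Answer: D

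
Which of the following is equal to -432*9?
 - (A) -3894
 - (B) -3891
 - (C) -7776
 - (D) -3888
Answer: D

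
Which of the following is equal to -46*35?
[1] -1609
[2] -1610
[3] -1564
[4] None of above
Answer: 2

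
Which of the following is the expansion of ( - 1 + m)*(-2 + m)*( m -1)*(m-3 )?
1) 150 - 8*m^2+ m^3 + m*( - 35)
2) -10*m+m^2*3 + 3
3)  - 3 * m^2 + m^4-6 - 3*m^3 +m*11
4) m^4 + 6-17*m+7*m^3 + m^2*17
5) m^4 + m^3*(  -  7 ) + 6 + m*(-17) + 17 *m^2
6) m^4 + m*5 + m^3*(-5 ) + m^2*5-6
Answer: 5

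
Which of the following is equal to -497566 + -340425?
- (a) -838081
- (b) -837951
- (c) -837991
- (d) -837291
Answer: c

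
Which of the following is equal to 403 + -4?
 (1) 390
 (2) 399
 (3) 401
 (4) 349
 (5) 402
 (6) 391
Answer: 2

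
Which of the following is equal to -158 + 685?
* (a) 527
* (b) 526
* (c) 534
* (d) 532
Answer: a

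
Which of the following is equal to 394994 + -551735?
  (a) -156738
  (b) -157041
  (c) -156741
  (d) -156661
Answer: c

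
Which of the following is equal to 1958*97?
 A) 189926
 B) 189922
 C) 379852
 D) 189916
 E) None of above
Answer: A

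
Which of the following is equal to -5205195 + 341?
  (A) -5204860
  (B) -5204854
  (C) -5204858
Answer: B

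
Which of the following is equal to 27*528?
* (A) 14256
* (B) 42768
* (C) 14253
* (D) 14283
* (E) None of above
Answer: A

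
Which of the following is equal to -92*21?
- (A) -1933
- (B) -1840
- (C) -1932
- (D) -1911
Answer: C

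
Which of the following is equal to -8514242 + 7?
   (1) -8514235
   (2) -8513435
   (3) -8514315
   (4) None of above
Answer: 1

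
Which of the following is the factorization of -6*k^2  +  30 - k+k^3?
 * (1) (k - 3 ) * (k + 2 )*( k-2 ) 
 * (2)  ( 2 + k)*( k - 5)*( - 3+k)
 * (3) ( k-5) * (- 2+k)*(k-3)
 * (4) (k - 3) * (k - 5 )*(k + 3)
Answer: 2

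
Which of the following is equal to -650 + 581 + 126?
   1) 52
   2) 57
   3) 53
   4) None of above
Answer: 2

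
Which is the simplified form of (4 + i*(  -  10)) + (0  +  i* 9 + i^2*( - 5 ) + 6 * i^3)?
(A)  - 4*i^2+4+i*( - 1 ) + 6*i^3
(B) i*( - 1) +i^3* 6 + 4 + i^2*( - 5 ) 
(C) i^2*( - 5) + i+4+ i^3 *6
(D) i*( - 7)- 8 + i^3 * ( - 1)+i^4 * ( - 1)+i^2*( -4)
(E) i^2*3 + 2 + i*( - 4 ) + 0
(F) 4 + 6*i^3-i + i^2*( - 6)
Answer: B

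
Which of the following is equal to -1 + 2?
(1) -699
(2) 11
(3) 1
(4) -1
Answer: 3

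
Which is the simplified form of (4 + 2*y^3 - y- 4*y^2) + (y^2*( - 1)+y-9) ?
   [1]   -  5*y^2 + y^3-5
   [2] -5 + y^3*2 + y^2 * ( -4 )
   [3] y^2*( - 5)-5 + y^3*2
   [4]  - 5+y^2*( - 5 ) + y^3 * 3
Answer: 3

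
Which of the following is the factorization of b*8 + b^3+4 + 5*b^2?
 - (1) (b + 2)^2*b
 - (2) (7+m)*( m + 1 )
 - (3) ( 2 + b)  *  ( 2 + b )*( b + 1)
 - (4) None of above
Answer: 3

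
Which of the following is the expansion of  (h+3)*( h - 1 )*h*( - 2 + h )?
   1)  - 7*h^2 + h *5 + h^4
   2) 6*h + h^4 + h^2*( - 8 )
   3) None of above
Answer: 3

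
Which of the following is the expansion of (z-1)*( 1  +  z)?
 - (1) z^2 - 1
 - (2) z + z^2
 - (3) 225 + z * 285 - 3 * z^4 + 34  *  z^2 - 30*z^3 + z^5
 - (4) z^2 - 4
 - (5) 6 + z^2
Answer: 1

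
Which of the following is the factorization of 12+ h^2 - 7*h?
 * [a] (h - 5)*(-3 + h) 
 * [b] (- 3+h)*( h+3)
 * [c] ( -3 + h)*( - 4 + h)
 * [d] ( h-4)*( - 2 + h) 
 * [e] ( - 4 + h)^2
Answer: c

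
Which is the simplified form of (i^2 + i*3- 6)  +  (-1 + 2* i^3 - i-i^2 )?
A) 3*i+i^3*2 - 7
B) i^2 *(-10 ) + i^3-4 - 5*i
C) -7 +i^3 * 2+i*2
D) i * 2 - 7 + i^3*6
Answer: C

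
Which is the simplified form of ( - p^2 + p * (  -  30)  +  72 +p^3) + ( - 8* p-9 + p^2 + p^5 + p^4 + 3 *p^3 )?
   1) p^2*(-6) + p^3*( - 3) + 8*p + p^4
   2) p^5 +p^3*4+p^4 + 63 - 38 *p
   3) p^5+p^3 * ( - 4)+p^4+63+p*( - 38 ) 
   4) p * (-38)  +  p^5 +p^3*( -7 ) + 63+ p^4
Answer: 2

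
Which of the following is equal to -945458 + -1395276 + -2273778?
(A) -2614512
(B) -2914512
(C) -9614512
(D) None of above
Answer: D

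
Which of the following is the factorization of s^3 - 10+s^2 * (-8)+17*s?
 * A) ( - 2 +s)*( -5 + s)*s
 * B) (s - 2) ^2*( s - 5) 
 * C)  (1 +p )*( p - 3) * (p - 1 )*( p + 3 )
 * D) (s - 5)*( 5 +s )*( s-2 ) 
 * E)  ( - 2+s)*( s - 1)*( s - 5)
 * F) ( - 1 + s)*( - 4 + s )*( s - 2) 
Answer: E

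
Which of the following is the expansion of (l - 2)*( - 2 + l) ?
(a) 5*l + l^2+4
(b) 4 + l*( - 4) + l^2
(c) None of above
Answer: b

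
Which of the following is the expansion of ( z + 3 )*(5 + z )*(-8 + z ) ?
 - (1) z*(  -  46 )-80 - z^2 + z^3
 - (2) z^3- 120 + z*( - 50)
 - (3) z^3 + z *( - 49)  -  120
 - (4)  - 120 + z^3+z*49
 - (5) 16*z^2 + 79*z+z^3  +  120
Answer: 3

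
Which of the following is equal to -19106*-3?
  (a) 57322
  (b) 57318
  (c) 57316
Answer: b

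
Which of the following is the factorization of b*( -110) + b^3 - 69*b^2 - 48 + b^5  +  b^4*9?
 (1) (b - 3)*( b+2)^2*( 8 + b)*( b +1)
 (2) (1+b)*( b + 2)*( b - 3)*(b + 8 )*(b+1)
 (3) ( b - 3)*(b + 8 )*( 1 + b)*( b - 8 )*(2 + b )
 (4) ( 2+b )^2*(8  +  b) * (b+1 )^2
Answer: 2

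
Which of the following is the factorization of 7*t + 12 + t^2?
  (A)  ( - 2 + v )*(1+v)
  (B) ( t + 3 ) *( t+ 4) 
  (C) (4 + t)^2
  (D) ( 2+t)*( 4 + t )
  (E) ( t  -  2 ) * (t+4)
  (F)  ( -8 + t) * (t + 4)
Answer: B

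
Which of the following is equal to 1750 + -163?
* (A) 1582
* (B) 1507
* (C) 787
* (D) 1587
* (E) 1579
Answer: D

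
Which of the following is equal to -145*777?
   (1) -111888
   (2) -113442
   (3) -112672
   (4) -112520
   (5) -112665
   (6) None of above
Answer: 5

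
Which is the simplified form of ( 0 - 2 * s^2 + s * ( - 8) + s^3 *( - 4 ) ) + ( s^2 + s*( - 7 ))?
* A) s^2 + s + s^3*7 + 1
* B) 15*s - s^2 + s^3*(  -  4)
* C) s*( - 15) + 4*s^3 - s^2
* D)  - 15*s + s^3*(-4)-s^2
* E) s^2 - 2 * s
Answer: D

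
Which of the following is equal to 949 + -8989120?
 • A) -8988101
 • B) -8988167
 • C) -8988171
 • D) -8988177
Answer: C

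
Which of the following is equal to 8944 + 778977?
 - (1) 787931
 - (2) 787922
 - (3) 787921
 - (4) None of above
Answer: 3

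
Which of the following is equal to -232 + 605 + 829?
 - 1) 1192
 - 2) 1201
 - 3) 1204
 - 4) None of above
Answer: 4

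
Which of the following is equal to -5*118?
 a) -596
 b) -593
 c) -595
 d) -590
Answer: d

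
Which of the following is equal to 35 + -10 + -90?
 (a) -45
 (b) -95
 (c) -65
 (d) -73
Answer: c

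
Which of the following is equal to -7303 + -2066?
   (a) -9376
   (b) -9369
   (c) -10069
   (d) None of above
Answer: b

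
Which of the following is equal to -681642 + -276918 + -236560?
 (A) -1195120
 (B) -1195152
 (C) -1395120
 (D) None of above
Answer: A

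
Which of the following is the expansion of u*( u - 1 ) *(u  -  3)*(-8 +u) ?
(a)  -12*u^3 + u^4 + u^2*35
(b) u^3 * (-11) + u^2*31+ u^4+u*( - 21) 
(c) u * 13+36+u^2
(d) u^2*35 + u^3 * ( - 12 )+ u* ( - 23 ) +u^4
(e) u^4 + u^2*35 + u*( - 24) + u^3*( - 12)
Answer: e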